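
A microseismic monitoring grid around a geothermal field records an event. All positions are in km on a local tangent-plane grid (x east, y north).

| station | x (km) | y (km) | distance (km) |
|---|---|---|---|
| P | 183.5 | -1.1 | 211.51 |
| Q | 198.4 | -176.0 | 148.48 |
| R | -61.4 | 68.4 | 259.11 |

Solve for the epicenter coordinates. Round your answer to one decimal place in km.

50.3 km east, -165.4 km north

Circle about each station: (x − 183.5)² + (y + 1.1)² = 211.51²; (x − 198.4)² + (y + 176.0)² = 148.48²; (x + 61.4)² + (y − 68.4)² = 259.11².
Subtracting pairs of circle equations eliminates x²+y² and gives linear equations (the radical axes):
29.8 x − 349.8 y = 59355.27
-489.8 x + 139.0 y = -47626.45
Solving the 2×2 system: x ≈ 50.3, y ≈ -165.4 km.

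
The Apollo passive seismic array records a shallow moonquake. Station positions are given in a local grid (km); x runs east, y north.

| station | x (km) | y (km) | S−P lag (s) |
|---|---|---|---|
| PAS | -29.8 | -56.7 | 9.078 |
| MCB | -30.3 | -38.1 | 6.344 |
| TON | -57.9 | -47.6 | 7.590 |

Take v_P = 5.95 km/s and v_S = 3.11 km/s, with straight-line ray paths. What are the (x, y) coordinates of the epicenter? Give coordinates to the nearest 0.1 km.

x ≈ -45.6 km, y ≈ 0.3 km

Distance from S−P lag: d = Δt · v_P v_S / (v_P − v_S) = Δt · (5.95·3.11)/(5.95−3.11) ≈ 6.5157·Δt.
So d_PAS = 59.15, d_MCB = 41.34, d_TON = 49.45 km.
Circle about each station: (x + 29.8)² + (y + 56.7)² = 59.15²; (x + 30.3)² + (y + 38.1)² = 41.34²; (x + 57.9)² + (y + 47.6)² = 49.45².
Subtracting pairs of circle equations eliminates x²+y² and gives linear equations (the radical axes):
-1.0 x + 37.2 y = 56.50
-56.2 x + 18.2 y = 2568.66
Solving the 2×2 system: x ≈ -45.6, y ≈ 0.3 km.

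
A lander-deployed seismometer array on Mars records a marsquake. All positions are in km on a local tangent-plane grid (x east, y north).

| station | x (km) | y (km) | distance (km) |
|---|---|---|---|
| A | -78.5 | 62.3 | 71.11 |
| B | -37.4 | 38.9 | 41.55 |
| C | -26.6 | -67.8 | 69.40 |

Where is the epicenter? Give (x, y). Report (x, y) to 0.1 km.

Circle about each station: (x + 78.5)² + (y − 62.3)² = 71.11²; (x + 37.4)² + (y − 38.9)² = 41.55²; (x + 26.6)² + (y + 67.8)² = 69.40².
Subtracting the A equation from the B and C equations removes the quadratic terms:
82.2 x − 46.8 y = -3801.34
103.8 x − 260.2 y = -4498.87
Solving the 2×2 system: x ≈ -47.1, y ≈ -1.5 km.

x ≈ -47.1 km, y ≈ -1.5 km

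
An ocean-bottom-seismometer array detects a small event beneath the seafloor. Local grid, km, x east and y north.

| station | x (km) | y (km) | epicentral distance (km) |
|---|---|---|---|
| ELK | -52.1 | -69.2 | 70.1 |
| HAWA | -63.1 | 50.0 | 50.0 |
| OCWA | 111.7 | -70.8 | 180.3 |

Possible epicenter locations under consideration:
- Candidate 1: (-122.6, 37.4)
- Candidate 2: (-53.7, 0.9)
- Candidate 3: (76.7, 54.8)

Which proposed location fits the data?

Candidate 2

For each candidate, compare |candidate − station| to the reported distance:
Candidate 1: residuals ELK 57.7, HAWA 10.8, OCWA 77.8 → max 77.8 km
Candidate 2: residuals ELK 0.0, HAWA 0.0, OCWA 0.0 → max 0.0 km
Candidate 3: residuals ELK 108.7, HAWA 89.9, OCWA 49.9 → max 108.7 km
Only Candidate 2 has all residuals ≈ 0.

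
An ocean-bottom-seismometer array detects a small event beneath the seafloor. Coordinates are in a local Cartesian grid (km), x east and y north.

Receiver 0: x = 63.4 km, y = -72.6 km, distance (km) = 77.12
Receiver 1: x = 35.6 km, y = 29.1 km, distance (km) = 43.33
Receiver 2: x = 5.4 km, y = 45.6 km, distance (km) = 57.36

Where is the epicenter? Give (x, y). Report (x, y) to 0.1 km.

17.8 km east, -10.4 km north

Circle about each station: (x − 63.4)² + (y + 72.6)² = 77.12²; (x − 35.6)² + (y − 29.1)² = 43.33²; (x − 5.4)² + (y − 45.6)² = 57.36².
Subtracting pairs of circle equations eliminates x²+y² and gives linear equations (the radical axes):
-55.6 x + 203.4 y = -3106.14
-116.0 x + 236.4 y = -4524.48
Solving the 2×2 system: x ≈ 17.8, y ≈ -10.4 km.
Check against Receiver 0 (with the unrounded x, y): √((x − 63.4)²+(y + 72.6)²) = 77.12 ≈ 77.12 km. ✓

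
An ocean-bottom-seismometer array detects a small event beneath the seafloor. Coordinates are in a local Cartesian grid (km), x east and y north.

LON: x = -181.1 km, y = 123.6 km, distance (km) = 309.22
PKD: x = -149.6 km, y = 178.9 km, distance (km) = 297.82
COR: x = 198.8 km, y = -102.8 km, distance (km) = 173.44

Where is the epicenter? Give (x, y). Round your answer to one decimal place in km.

Circle about each station: (x + 181.1)² + (y − 123.6)² = 309.22²; (x + 149.6)² + (y − 178.9)² = 297.82²; (x − 198.8)² + (y + 102.8)² = 173.44².
Subtracting the LON equation from the PKD and COR equations removes the quadratic terms:
63.0 x + 110.6 y = 13231.46
759.8 x − 452.8 y = 67550.68
Solving the 2×2 system: x ≈ 119.6, y ≈ 51.5 km.

119.6 km east, 51.5 km north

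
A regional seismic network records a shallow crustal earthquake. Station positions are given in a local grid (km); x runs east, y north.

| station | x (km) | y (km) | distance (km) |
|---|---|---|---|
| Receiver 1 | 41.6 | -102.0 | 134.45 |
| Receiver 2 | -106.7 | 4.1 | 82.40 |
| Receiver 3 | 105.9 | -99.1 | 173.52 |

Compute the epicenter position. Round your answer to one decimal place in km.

-25.0 km east, 14.8 km north

Circle about each station: (x − 41.6)² + (y + 102.0)² = 134.45²; (x + 106.7)² + (y − 4.1)² = 82.40²; (x − 105.9)² + (y + 99.1)² = 173.52².
Subtracting the Receiver 1 equation from the Receiver 2 and Receiver 3 equations removes the quadratic terms:
-296.6 x + 212.2 y = 10554.18
128.6 x + 5.8 y = -3131.33
Solving the 2×2 system: x ≈ -25.0, y ≈ 14.8 km.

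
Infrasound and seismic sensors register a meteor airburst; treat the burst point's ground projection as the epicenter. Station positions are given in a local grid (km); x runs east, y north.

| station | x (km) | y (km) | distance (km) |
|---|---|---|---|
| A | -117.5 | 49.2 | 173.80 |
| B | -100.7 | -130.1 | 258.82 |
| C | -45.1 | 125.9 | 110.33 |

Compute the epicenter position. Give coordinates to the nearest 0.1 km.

Circle about each station: (x + 117.5)² + (y − 49.2)² = 173.80²; (x + 100.7)² + (y + 130.1)² = 258.82²; (x + 45.1)² + (y − 125.9)² = 110.33².
Subtracting the A equation from the B and C equations removes the quadratic terms:
33.6 x − 358.6 y = -25941.74
144.8 x + 153.4 y = 19691.66
Solving the 2×2 system: x ≈ 54.0, y ≈ 77.4 km.
Check against A (with the unrounded x, y): √((x + 117.5)²+(y − 49.2)²) = 173.80 ≈ 173.80 km. ✓

(54.0, 77.4)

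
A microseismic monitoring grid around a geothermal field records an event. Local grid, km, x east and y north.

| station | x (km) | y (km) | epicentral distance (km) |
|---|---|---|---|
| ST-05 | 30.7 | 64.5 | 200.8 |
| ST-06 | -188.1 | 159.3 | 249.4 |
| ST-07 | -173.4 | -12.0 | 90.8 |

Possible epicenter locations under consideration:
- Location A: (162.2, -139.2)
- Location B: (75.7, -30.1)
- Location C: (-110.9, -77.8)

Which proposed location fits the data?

For each candidate, compare |candidate − station| to the reported distance:
Location A: residuals ST-05 41.7, ST-06 210.8, ST-07 268.1 → max 268.1 km
Location B: residuals ST-05 96.0, ST-06 75.4, ST-07 159.0 → max 159.0 km
Location C: residuals ST-05 0.1, ST-06 0.0, ST-07 0.0 → max 0.1 km
Only Location C has all residuals ≈ 0.

Location C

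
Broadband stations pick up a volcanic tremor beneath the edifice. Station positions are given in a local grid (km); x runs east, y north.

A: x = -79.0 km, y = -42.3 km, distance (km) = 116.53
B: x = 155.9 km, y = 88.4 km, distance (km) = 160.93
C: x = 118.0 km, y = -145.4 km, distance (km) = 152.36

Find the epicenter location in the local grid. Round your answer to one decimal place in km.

x ≈ 34.9 km, y ≈ -17.7 km

Circle about each station: (x + 79.0)² + (y + 42.3)² = 116.53²; (x − 155.9)² + (y − 88.4)² = 160.93²; (x − 118.0)² + (y + 145.4)² = 152.36².
Subtracting the A equation from the B and C equations removes the quadratic terms:
469.8 x + 261.4 y = 11769.86
394.0 x − 206.2 y = 17400.54
Solving the 2×2 system: x ≈ 34.9, y ≈ -17.7 km.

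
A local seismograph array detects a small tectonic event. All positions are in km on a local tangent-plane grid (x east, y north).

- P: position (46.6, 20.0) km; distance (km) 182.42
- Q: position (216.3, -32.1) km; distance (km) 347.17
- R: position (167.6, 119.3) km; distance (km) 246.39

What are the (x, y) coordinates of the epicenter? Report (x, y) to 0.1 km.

Circle about each station: (x − 46.6)² + (y − 20.0)² = 182.42²; (x − 216.3)² + (y + 32.1)² = 347.17²; (x − 167.6)² + (y − 119.3)² = 246.39².
Subtracting pairs of circle equations eliminates x²+y² and gives linear equations (the radical axes):
339.4 x − 104.2 y = -42005.41
242.0 x + 198.6 y = 12319.71
Solving the 2×2 system: x ≈ -76.2, y ≈ 154.9 km.

(-76.2, 154.9)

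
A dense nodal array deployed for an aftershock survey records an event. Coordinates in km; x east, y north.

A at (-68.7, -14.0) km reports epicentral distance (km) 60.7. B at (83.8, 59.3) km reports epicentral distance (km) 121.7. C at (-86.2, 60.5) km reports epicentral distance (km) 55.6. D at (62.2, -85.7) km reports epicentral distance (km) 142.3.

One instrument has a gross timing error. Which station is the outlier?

Solve using three stations at a time. Using A, B, C (subtract circle equations pairwise → linear system) gives (x, y) ≈ (-35.8, 37.0).
Distances from that point to each station vs reported:
  A: calculated 60.7 vs reported 60.7 → residual 0.0 km
  B: calculated 121.7 vs reported 121.7 → residual 0.0 km
  C: calculated 55.6 vs reported 55.6 → residual 0.0 km
  D: calculated 157.1 vs reported 142.3 → residual 14.8 km
A, B, C are mutually consistent (residuals ≈ 0); D is off by 14.8 km.

D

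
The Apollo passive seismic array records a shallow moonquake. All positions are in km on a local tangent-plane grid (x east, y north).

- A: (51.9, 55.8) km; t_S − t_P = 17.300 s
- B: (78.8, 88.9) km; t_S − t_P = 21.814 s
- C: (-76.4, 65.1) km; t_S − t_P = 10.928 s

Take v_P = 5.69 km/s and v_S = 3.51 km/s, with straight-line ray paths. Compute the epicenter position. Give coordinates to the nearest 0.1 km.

-78.0 km east, -35.0 km north

Distance from S−P lag: d = Δt · v_P v_S / (v_P − v_S) = Δt · (5.69·3.51)/(5.69−3.51) ≈ 9.1614·Δt.
So d_A = 158.49, d_B = 199.85, d_C = 100.12 km.
Circle about each station: (x − 51.9)² + (y − 55.8)² = 158.49²; (x − 78.8)² + (y − 88.9)² = 199.85²; (x + 76.4)² + (y − 65.1)² = 100.12².
Subtracting the A equation from the B and C equations removes the quadratic terms:
53.8 x + 66.2 y = -6515.54
-256.6 x + 18.6 y = 19362.79
Solving the 2×2 system: x ≈ -78.0, y ≈ -35.0 km.
Check against A (with the unrounded x, y): √((x − 51.9)²+(y − 55.8)²) = 158.51 ≈ 158.49 km. ✓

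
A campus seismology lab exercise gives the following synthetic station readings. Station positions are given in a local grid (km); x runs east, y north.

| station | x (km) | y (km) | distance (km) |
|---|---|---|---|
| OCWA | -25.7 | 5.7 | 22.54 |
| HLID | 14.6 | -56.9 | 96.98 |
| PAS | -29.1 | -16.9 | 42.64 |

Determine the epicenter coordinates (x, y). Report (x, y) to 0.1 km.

(-37.5, 24.9)

Circle about each station: (x + 25.7)² + (y − 5.7)² = 22.54²; (x − 14.6)² + (y + 56.9)² = 96.98²; (x + 29.1)² + (y + 16.9)² = 42.64².
Subtracting the OCWA equation from the HLID and PAS equations removes the quadratic terms:
80.6 x − 125.2 y = -6139.28
-6.8 x − 45.2 y = -870.68
Solving the 2×2 system: x ≈ -37.5, y ≈ 24.9 km.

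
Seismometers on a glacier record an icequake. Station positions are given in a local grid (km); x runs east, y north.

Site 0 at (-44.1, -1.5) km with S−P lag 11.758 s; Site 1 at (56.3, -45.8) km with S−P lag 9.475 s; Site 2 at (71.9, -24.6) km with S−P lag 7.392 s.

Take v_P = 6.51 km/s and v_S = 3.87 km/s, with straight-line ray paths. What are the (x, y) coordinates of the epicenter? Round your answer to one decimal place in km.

Distance from S−P lag: d = Δt · v_P v_S / (v_P − v_S) = Δt · (6.51·3.87)/(6.51−3.87) ≈ 9.5431·Δt.
So d_Site 0 = 112.21, d_Site 1 = 90.42, d_Site 2 = 70.54 km.
Circle about each station: (x + 44.1)² + (y + 1.5)² = 112.21²; (x − 56.3)² + (y + 45.8)² = 90.42²; (x − 71.9)² + (y + 24.6)² = 70.54².
Subtracting the Site 0 equation from the Site 1 and Site 2 equations removes the quadratic terms:
200.8 x − 88.6 y = 7735.58
232.0 x − 46.2 y = 11442.90
Solving the 2×2 system: x ≈ 58.2, y ≈ 44.6 km.

(58.2, 44.6)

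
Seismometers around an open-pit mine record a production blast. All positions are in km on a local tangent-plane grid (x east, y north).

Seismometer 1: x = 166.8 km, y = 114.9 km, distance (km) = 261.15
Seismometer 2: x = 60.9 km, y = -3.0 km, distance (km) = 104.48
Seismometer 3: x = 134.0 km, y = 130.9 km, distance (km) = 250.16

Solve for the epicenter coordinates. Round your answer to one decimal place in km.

Circle about each station: (x − 166.8)² + (y − 114.9)² = 261.15²; (x − 60.9)² + (y + 3.0)² = 104.48²; (x − 134.0)² + (y − 130.9)² = 250.16².
Subtracting pairs of circle equations eliminates x²+y² and gives linear equations (the radical axes):
-211.8 x − 235.8 y = 19976.81
-65.6 x + 32.0 y = -314.14
Solving the 2×2 system: x ≈ -25.4, y ≈ -61.9 km.

-25.4 km east, -61.9 km north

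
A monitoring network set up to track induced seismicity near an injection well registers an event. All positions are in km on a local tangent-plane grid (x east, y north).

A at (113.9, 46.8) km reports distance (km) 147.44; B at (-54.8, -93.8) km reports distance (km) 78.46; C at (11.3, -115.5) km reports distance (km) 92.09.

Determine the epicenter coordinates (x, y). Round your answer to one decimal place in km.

Circle about each station: (x − 113.9)² + (y − 46.8)² = 147.44²; (x + 54.8)² + (y + 93.8)² = 78.46²; (x − 11.3)² + (y + 115.5)² = 92.09².
Subtracting pairs of circle equations eliminates x²+y² and gives linear equations (the radical axes):
-337.4 x − 281.2 y = 12220.61
-205.2 x − 324.6 y = 11562.48
Solving the 2×2 system: x ≈ -13.8, y ≈ -26.9 km.

x ≈ -13.8 km, y ≈ -26.9 km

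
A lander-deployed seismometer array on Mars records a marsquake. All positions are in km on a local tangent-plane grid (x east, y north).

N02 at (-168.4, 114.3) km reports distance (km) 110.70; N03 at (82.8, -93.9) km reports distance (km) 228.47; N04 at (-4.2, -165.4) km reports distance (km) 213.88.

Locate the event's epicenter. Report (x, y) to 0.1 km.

Circle about each station: (x + 168.4)² + (y − 114.3)² = 110.70²; (x − 82.8)² + (y + 93.9)² = 228.47²; (x + 4.2)² + (y + 165.4)² = 213.88².
Subtracting the N02 equation from the N03 and N04 equations removes the quadratic terms:
502.4 x − 416.4 y = -65694.05
328.4 x − 559.4 y = -47538.41
Solving the 2×2 system: x ≈ -117.5, y ≈ 16.0 km.

-117.5 km east, 16.0 km north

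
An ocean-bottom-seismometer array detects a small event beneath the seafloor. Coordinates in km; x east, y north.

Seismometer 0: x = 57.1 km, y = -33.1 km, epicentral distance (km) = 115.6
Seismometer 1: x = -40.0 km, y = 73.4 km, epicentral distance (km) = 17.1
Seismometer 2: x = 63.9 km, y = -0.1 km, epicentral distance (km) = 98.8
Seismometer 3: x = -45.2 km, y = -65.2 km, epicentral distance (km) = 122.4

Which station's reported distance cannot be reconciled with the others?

Solve using three stations at a time. Using Seismometer 0, Seismometer 2, Seismometer 3 (subtract circle equations pairwise → linear system) gives (x, y) ≈ (-18.6, 54.3).
Distances from that point to each station vs reported:
  Seismometer 0: calculated 115.6 vs reported 115.6 → residual 0.0 km
  Seismometer 1: calculated 28.7 vs reported 17.1 → residual 11.6 km
  Seismometer 2: calculated 98.8 vs reported 98.8 → residual 0.0 km
  Seismometer 3: calculated 122.4 vs reported 122.4 → residual 0.0 km
Seismometer 0, Seismometer 2, Seismometer 3 are mutually consistent (residuals ≈ 0); Seismometer 1 is off by 11.6 km.

Seismometer 1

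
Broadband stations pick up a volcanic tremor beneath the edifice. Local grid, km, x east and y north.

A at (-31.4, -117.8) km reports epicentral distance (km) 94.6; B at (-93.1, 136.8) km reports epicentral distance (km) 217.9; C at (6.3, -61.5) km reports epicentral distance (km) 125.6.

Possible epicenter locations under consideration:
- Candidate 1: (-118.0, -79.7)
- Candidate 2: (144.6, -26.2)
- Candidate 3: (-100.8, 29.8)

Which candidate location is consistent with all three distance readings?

For each candidate, compare |candidate − station| to the reported distance:
Candidate 1: residuals A 0.0, B 0.0, C 0.0 → max 0.0 km
Candidate 2: residuals A 103.8, B 70.3, C 17.1 → max 103.8 km
Candidate 3: residuals A 68.5, B 110.6, C 15.1 → max 110.6 km
Only Candidate 1 has all residuals ≈ 0.

Candidate 1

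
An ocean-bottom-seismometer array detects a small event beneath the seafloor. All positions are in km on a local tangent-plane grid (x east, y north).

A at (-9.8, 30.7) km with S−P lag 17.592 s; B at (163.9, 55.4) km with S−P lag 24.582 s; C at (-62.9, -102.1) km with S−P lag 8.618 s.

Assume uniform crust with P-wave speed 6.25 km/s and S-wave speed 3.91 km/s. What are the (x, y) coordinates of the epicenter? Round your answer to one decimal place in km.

12.2 km east, -151.7 km north

Distance from S−P lag: d = Δt · v_P v_S / (v_P − v_S) = Δt · (6.25·3.91)/(6.25−3.91) ≈ 10.4434·Δt.
So d_A = 183.72, d_B = 256.72, d_C = 90.00 km.
Circle about each station: (x + 9.8)² + (y − 30.7)² = 183.72²; (x − 163.9)² + (y − 55.4)² = 256.72²; (x + 62.9)² + (y + 102.1)² = 90.00².
Subtracting the A equation from the B and C equations removes the quadratic terms:
347.4 x + 49.4 y = -3258.28
-106.2 x − 265.6 y = 38995.33
Solving the 2×2 system: x ≈ 12.2, y ≈ -151.7 km.
Check against A (with the unrounded x, y): √((x + 9.8)²+(y − 30.7)²) = 183.72 ≈ 183.72 km. ✓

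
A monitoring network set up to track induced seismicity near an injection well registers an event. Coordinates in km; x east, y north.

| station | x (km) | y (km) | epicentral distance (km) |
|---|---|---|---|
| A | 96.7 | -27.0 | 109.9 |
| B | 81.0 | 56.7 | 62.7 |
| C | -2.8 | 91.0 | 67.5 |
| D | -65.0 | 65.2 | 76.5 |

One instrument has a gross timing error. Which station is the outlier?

B

Solve using three stations at a time. Using A, C, D (subtract circle equations pairwise → linear system) gives (x, y) ≈ (-0.9, 23.6).
Distances from that point to each station vs reported:
  A: calculated 109.9 vs reported 109.9 → residual 0.0 km
  B: calculated 88.3 vs reported 62.7 → residual 25.6 km
  C: calculated 67.5 vs reported 67.5 → residual 0.0 km
  D: calculated 76.5 vs reported 76.5 → residual 0.0 km
A, C, D are mutually consistent (residuals ≈ 0); B is off by 25.6 km.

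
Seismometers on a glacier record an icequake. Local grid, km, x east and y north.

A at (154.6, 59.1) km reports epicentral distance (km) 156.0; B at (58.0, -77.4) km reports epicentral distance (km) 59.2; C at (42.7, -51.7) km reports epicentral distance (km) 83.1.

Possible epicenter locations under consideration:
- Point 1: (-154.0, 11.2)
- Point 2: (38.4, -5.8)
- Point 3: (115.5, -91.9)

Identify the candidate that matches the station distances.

Point 3

For each candidate, compare |candidate − station| to the reported distance:
Point 1: residuals A 156.3, B 170.6, C 123.4 → max 170.6 km
Point 2: residuals A 22.9, B 15.0, C 37.0 → max 37.0 km
Point 3: residuals A 0.0, B 0.1, C 0.1 → max 0.1 km
Only Point 3 has all residuals ≈ 0.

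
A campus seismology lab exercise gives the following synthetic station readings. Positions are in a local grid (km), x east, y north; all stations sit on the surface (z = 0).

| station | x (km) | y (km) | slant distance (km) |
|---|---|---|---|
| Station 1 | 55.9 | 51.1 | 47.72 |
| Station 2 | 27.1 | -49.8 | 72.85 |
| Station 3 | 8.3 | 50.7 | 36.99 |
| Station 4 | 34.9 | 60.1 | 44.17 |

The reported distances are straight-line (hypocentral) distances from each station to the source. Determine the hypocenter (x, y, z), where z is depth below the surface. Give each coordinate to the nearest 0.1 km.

x ≈ 22.8 km, y ≈ 21.0 km, depth ≈ 16.6 km

Each station gives a sphere (x−x_i)² + (y−y_i)² + z² = d_i² (stations at z=0).
Subtracting the Station 1 sphere from Station 2 and Station 3: z² cancels, leaving linear equations in x and y:
-57.6 x − 201.8 y = -5551.49
-95.2 x − 0.8 y = -2187.70
Solving: x ≈ 22.804, y ≈ 21.001 km (keep extra digits for the depth step; rounded: 22.8, 21.0).
Then from the Station 1 sphere: z² = 47.72² − (x − 55.9)² − (y − 51.1)² with x = 22.804, y = 21.001, so z ≈ 16.610 ≈ 16.6 km.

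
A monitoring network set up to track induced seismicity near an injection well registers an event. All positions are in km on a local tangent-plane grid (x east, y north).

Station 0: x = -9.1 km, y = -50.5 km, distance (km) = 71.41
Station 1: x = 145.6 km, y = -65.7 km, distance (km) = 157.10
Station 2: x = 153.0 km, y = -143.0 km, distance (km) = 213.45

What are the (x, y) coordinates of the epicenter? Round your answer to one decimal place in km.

x ≈ 12.4 km, y ≈ 17.6 km

Circle about each station: (x + 9.1)² + (y + 50.5)² = 71.41²; (x − 145.6)² + (y + 65.7)² = 157.10²; (x − 153.0)² + (y + 143.0)² = 213.45².
Subtracting pairs of circle equations eliminates x²+y² and gives linear equations (the radical axes):
309.4 x − 30.4 y = 3301.77
324.2 x − 185.0 y = 763.43
Solving the 2×2 system: x ≈ 12.4, y ≈ 17.6 km.
Check against Station 0 (with the unrounded x, y): √((x + 9.1)²+(y + 50.5)²) = 71.42 ≈ 71.41 km. ✓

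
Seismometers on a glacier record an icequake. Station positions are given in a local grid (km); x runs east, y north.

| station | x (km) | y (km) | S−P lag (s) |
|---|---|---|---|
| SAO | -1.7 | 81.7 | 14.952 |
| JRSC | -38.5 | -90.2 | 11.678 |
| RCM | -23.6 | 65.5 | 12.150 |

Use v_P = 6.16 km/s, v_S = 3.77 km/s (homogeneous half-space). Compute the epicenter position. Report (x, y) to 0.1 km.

Distance from S−P lag: d = Δt · v_P v_S / (v_P − v_S) = Δt · (6.16·3.77)/(6.16−3.77) ≈ 9.7168·Δt.
So d_SAO = 145.29, d_JRSC = 113.47, d_RCM = 118.06 km.
Circle about each station: (x + 1.7)² + (y − 81.7)² = 145.29²; (x + 38.5)² + (y + 90.2)² = 113.47²; (x + 23.6)² + (y − 65.5)² = 118.06².
Subtracting the SAO equation from the JRSC and RCM equations removes the quadratic terms:
-73.6 x − 343.8 y = 11174.25
-43.8 x − 32.4 y = 5340.45
Solving the 2×2 system: x ≈ -116.3, y ≈ -7.6 km.

-116.3 km east, -7.6 km north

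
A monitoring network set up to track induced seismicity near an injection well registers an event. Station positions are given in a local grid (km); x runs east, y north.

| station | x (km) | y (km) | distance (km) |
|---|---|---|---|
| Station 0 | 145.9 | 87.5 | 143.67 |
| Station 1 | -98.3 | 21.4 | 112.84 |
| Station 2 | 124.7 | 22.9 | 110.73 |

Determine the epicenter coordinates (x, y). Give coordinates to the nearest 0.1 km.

Circle about each station: (x − 145.9)² + (y − 87.5)² = 143.67²; (x + 98.3)² + (y − 21.4)² = 112.84²; (x − 124.7)² + (y − 22.9)² = 110.73².
Subtracting the Station 0 equation from the Station 1 and Station 2 equations removes the quadratic terms:
-488.4 x − 132.2 y = -10914.01
-42.4 x − 129.2 y = -4488.62
Solving the 2×2 system: x ≈ 14.2, y ≈ 30.1 km.

x ≈ 14.2 km, y ≈ 30.1 km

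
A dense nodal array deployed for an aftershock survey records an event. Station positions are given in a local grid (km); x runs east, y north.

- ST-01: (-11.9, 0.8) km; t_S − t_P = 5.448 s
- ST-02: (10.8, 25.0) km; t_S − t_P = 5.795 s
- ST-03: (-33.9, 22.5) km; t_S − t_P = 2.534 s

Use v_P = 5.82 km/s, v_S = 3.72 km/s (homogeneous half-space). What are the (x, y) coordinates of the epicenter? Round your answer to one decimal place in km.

-45.1 km east, 46.1 km north

Distance from S−P lag: d = Δt · v_P v_S / (v_P − v_S) = Δt · (5.82·3.72)/(5.82−3.72) ≈ 10.3097·Δt.
So d_ST-01 = 56.17, d_ST-02 = 59.74, d_ST-03 = 26.12 km.
Circle about each station: (x + 11.9)² + (y − 0.8)² = 56.17²; (x − 10.8)² + (y − 25.0)² = 59.74²; (x + 33.9)² + (y − 22.5)² = 26.12².
Subtracting pairs of circle equations eliminates x²+y² and gives linear equations (the radical axes):
45.4 x + 48.4 y = 185.59
-44.0 x + 43.4 y = 3986.02
Solving the 2×2 system: x ≈ -45.1, y ≈ 46.1 km.
Check against ST-01 (with the unrounded x, y): √((x + 11.9)²+(y − 0.8)²) = 56.18 ≈ 56.17 km. ✓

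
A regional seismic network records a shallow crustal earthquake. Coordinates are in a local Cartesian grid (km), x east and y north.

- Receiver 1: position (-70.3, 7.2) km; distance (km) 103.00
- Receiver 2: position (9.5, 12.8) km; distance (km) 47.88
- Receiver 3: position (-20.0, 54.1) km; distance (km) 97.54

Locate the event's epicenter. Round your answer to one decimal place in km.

x ≈ 24.7 km, y ≈ -32.6 km

Circle about each station: (x + 70.3)² + (y − 7.2)² = 103.00²; (x − 9.5)² + (y − 12.8)² = 47.88²; (x + 20.0)² + (y − 54.1)² = 97.54².
Subtracting the Receiver 1 equation from the Receiver 2 and Receiver 3 equations removes the quadratic terms:
159.6 x + 11.2 y = 3576.67
100.6 x + 93.8 y = -572.17
Solving the 2×2 system: x ≈ 24.7, y ≈ -32.6 km.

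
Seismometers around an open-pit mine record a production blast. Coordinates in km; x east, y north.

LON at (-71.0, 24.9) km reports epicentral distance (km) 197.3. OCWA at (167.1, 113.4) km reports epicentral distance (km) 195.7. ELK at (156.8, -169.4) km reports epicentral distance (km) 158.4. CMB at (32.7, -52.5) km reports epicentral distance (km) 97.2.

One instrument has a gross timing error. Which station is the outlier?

Solve using three stations at a time. Using LON, ELK, CMB (subtract circle equations pairwise → linear system) gives (x, y) ≈ (122.0, -15.1).
Distances from that point to each station vs reported:
  LON: calculated 197.1 vs reported 197.3 → residual 0.2 km
  OCWA: calculated 136.2 vs reported 195.7 → residual 59.5 km
  ELK: calculated 158.2 vs reported 158.4 → residual 0.2 km
  CMB: calculated 96.9 vs reported 97.2 → residual 0.3 km
LON, ELK, CMB are mutually consistent (residuals ≈ 0); OCWA is off by 59.5 km.

OCWA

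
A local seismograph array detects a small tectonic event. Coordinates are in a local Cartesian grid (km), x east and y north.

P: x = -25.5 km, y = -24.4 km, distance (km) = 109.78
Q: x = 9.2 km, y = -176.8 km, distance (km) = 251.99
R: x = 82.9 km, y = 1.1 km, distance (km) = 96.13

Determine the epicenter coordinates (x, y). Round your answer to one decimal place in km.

21.3 km east, 74.9 km north

Circle about each station: (x + 25.5)² + (y + 24.4)² = 109.78²; (x − 9.2)² + (y + 176.8)² = 251.99²; (x − 82.9)² + (y − 1.1)² = 96.13².
Subtracting pairs of circle equations eliminates x²+y² and gives linear equations (the radical axes):
69.4 x − 304.8 y = -21350.04
216.8 x + 51.0 y = 8438.68
Solving the 2×2 system: x ≈ 21.3, y ≈ 74.9 km.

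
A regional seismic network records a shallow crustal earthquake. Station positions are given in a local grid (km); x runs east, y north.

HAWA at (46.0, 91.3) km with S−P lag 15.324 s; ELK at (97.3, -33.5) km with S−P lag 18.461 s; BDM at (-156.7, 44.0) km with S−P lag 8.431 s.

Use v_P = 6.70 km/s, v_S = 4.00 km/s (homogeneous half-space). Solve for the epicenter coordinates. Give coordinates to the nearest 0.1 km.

Distance from S−P lag: d = Δt · v_P v_S / (v_P − v_S) = Δt · (6.70·4.00)/(6.70−4.00) ≈ 9.9259·Δt.
So d_HAWA = 152.10, d_ELK = 183.24, d_BDM = 83.69 km.
Circle about each station: (x − 46.0)² + (y − 91.3)² = 152.10²; (x − 97.3)² + (y + 33.5)² = 183.24²; (x + 156.7)² + (y − 44.0)² = 83.69².
Subtracting the HAWA equation from the ELK and BDM equations removes the quadratic terms:
102.6 x − 249.6 y = -10304.64
-405.4 x − 94.6 y = 32169.59
Solving the 2×2 system: x ≈ -81.2, y ≈ 7.9 km.

-81.2 km east, 7.9 km north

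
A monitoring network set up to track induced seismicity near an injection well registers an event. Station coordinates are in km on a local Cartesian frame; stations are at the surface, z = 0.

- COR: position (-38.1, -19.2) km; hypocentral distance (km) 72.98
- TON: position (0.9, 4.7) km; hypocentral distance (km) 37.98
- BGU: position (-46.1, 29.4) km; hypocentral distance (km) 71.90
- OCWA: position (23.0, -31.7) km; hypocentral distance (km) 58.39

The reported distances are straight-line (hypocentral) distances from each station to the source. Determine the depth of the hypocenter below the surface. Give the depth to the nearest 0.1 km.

z ≈ 32.5 km

Each station gives a sphere (x−x_i)² + (y−y_i)² + z² = d_i² (stations at z=0).
Subtracting the COR sphere from TON and BGU: z² cancels, leaving linear equations in x and y:
78.0 x + 47.8 y = 2086.25
-16.0 x + 97.2 y = 1325.79
Solving: x ≈ 16.703, y ≈ 16.389 km (keep extra digits for the depth step; rounded: 16.7, 16.4).
Then from the COR sphere: z² = 72.98² − (x + 38.1)² − (y + 19.2)² with x = 16.703, y = 16.389, so z ≈ 32.498 ≈ 32.5 km.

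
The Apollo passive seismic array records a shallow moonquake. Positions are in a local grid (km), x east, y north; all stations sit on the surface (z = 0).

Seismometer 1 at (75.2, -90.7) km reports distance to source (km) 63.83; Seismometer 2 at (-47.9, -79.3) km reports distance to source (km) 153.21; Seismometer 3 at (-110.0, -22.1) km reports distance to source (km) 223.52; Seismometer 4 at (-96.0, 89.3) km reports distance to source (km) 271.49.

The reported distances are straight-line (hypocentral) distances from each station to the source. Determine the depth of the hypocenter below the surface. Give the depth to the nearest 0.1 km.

z ≈ 61.4 km

Each station gives a sphere (x−x_i)² + (y−y_i)² + z² = d_i² (stations at z=0).
Subtracting the Seismometer 1 sphere from Seismometer 2 and Seismometer 3: z² cancels, leaving linear equations in x and y:
-246.2 x + 22.8 y = -24697.67
-370.4 x + 137.2 y = -47180.04
Solving: x ≈ 91.295, y ≈ -97.409 km (keep extra digits for the depth step; rounded: 91.3, -97.4).
Then from the Seismometer 1 sphere: z² = 63.83² − (x − 75.2)² − (y + 90.7)² with x = 91.295, y = -97.409, so z ≈ 61.402 ≈ 61.4 km.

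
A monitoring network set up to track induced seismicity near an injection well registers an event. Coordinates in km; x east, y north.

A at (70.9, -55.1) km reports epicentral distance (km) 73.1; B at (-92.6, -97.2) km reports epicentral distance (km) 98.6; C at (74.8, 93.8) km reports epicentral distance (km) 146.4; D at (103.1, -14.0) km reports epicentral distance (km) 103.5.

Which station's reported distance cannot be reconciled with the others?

B

Solve using three stations at a time. Using A, C, D (subtract circle equations pairwise → linear system) gives (x, y) ≈ (1.4, -32.8).
Distances from that point to each station vs reported:
  A: calculated 73.0 vs reported 73.1 → residual 0.1 km
  B: calculated 113.9 vs reported 98.6 → residual 15.3 km
  C: calculated 146.3 vs reported 146.4 → residual 0.1 km
  D: calculated 103.4 vs reported 103.5 → residual 0.1 km
A, C, D are mutually consistent (residuals ≈ 0); B is off by 15.3 km.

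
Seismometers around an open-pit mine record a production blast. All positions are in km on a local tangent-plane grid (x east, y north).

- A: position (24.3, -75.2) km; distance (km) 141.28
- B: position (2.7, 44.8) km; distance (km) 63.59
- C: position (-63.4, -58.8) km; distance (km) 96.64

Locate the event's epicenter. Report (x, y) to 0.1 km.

(-60.5, 37.8)

Circle about each station: (x − 24.3)² + (y + 75.2)² = 141.28²; (x − 2.7)² + (y − 44.8)² = 63.59²; (x + 63.4)² + (y + 58.8)² = 96.64².
Subtracting pairs of circle equations eliminates x²+y² and gives linear equations (the radical axes):
-43.2 x + 240.0 y = 11685.15
-175.4 x + 32.8 y = 11852.22
Solving the 2×2 system: x ≈ -60.5, y ≈ 37.8 km.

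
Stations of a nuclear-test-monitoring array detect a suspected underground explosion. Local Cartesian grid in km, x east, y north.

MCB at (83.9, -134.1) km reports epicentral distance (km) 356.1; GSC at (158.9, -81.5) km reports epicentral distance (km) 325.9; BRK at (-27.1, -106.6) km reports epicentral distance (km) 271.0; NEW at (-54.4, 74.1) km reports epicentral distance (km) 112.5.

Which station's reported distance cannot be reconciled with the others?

Solve using three stations at a time. Using MCB, BRK, NEW (subtract circle equations pairwise → linear system) gives (x, y) ≈ (-148.6, 135.7).
Distances from that point to each station vs reported:
  MCB: calculated 356.1 vs reported 356.1 → residual 0.0 km
  GSC: calculated 376.4 vs reported 325.9 → residual 50.5 km
  BRK: calculated 271.0 vs reported 271.0 → residual 0.0 km
  NEW: calculated 112.5 vs reported 112.5 → residual 0.0 km
MCB, BRK, NEW are mutually consistent (residuals ≈ 0); GSC is off by 50.5 km.

GSC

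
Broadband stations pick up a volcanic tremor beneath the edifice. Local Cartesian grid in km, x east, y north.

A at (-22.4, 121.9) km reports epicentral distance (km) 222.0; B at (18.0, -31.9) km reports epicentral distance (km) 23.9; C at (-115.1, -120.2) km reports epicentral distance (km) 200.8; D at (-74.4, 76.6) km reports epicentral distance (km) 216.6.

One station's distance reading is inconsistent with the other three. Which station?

B

Solve using three stations at a time. Using A, C, D (subtract circle equations pairwise → linear system) gives (x, y) ≈ (80.4, -74.8).
Distances from that point to each station vs reported:
  A: calculated 221.9 vs reported 222.0 → residual 0.1 km
  B: calculated 75.7 vs reported 23.9 → residual 51.8 km
  C: calculated 200.7 vs reported 200.8 → residual 0.1 km
  D: calculated 216.5 vs reported 216.6 → residual 0.1 km
A, C, D are mutually consistent (residuals ≈ 0); B is off by 51.8 km.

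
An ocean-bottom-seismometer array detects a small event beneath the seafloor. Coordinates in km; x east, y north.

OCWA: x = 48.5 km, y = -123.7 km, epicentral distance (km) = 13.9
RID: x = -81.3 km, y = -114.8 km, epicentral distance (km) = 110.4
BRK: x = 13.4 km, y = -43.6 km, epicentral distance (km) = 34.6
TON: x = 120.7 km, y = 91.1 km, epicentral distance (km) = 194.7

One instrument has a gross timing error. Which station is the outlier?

OCWA

Solve using three stations at a time. Using RID, BRK, TON (subtract circle equations pairwise → linear system) gives (x, y) ≈ (22.4, -76.9).
Distances from that point to each station vs reported:
  OCWA: calculated 53.6 vs reported 13.9 → residual 39.7 km
  RID: calculated 110.4 vs reported 110.4 → residual 0.0 km
  BRK: calculated 34.5 vs reported 34.6 → residual 0.1 km
  TON: calculated 194.7 vs reported 194.7 → residual 0.0 km
RID, BRK, TON are mutually consistent (residuals ≈ 0); OCWA is off by 39.7 km.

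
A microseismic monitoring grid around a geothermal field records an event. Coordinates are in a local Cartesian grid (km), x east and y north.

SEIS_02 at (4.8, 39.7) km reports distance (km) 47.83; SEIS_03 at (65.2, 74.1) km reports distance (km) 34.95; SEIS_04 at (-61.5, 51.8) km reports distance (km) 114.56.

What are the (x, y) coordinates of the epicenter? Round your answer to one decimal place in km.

52.6 km east, 41.5 km north

Circle about each station: (x − 4.8)² + (y − 39.7)² = 47.83²; (x − 65.2)² + (y − 74.1)² = 34.95²; (x + 61.5)² + (y − 51.8)² = 114.56².
Subtracting the SEIS_02 equation from the SEIS_03 and SEIS_04 equations removes the quadratic terms:
120.8 x + 68.8 y = 9208.93
-132.6 x + 24.2 y = -5969.92
Solving the 2×2 system: x ≈ 52.6, y ≈ 41.5 km.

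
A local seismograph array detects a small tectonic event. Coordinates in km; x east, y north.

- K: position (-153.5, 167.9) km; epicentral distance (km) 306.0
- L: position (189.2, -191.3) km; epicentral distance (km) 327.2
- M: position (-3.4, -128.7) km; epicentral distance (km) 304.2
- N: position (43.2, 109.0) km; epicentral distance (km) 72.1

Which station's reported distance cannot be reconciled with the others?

Solve using three stations at a time. Using K, L, M (subtract circle equations pairwise → linear system) gives (x, y) ≈ (150.7, 133.7).
Distances from that point to each station vs reported:
  K: calculated 306.1 vs reported 306.0 → residual 0.1 km
  L: calculated 327.3 vs reported 327.2 → residual 0.1 km
  M: calculated 304.3 vs reported 304.2 → residual 0.1 km
  N: calculated 110.3 vs reported 72.1 → residual 38.2 km
K, L, M are mutually consistent (residuals ≈ 0); N is off by 38.2 km.

N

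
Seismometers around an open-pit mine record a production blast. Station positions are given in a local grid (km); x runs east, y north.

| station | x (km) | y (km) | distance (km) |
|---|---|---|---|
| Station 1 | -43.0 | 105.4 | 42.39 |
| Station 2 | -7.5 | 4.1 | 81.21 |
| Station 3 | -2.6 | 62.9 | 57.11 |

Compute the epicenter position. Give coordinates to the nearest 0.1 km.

Circle about each station: (x + 43.0)² + (y − 105.4)² = 42.39²; (x + 7.5)² + (y − 4.1)² = 81.21²; (x + 2.6)² + (y − 62.9)² = 57.11².
Subtracting pairs of circle equations eliminates x²+y² and gives linear equations (the radical axes):
71.0 x − 202.6 y = -17683.25
80.8 x − 85.0 y = -10459.63
Solving the 2×2 system: x ≈ -59.6, y ≈ 66.4 km.
Check against Station 1 (with the unrounded x, y): √((x + 43.0)²+(y − 105.4)²) = 42.40 ≈ 42.39 km. ✓

-59.6 km east, 66.4 km north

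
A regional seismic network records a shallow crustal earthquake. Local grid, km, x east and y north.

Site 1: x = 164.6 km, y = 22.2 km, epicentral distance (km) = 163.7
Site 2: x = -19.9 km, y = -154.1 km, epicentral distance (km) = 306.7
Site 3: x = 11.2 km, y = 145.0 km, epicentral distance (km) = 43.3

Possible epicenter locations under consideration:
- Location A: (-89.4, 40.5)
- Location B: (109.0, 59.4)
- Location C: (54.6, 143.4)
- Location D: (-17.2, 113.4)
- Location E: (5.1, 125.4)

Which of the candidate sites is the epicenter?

Location C

For each candidate, compare |candidate − station| to the reported distance:
Location A: residuals Site 1 91.0, Site 2 100.1, Site 3 101.8 → max 101.8 km
Location B: residuals Site 1 96.8, Site 2 57.3, Site 3 86.7 → max 96.8 km
Location C: residuals Site 1 0.0, Site 2 0.0, Site 3 0.1 → max 0.1 km
Location D: residuals Site 1 39.7, Site 2 39.2, Site 3 0.8 → max 39.7 km
Location E: residuals Site 1 26.3, Site 2 26.1, Site 3 22.8 → max 26.3 km
Only Location C has all residuals ≈ 0.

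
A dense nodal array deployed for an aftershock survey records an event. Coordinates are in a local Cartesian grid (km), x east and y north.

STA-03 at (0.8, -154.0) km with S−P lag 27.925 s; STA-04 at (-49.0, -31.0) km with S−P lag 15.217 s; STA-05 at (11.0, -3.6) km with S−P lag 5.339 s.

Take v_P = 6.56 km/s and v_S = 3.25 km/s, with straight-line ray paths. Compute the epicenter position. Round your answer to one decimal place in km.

x ≈ 32.8 km, y ≈ 23.0 km

Distance from S−P lag: d = Δt · v_P v_S / (v_P − v_S) = Δt · (6.56·3.25)/(6.56−3.25) ≈ 6.4411·Δt.
So d_STA-03 = 179.87, d_STA-04 = 98.01, d_STA-05 = 34.39 km.
Circle about each station: (x − 0.8)² + (y + 154.0)² = 179.87²; (x + 49.0)² + (y + 31.0)² = 98.01²; (x − 11.0)² + (y + 3.6)² = 34.39².
Subtracting pairs of circle equations eliminates x²+y² and gives linear equations (the radical axes):
-99.6 x + 246.0 y = 2392.62
20.4 x + 300.8 y = 7587.86
Solving the 2×2 system: x ≈ 32.8, y ≈ 23.0 km.
Check against STA-03 (with the unrounded x, y): √((x − 0.8)²+(y + 154.0)²) = 179.87 ≈ 179.87 km. ✓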